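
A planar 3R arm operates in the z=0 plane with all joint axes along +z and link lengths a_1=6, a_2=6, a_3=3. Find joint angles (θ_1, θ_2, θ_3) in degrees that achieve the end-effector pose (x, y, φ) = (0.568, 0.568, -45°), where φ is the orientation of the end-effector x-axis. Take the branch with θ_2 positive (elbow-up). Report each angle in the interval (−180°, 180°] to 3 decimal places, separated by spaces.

45.009 150.001 119.989

wrist centre = target − a_3·(cos φ, sin φ) = (-1.5533, 2.6893)
cos θ_2 = (9.6452−6²−6²)/(2·6·6) = -0.8660; θ_2 = 150.0015° (elbow-up)
β = atan2(2.6893,-1.5533) = 120.0102°; ψ = atan2(2.9999,0.8038) = 75.0007°
θ_1 = β − ψ = 45.0095°
θ_3 = φ − θ_1 − θ_2 = 119.9890° (wrapped to (-180°,180°])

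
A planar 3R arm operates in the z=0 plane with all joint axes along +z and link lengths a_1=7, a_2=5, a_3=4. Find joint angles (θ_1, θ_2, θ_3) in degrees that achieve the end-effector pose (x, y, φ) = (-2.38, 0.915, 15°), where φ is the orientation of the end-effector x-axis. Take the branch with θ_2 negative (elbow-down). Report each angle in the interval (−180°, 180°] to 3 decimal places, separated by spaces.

-134.998 -120.002 -90.000

wrist centre = target − a_3·(cos φ, sin φ) = (-6.2437, -0.1203)
cos θ_2 = (38.9983−7²−5²)/(2·7·5) = -0.5000; θ_2 = -120.0016° (elbow-down)
β = atan2(-0.1203,-6.2437) = -178.8964°; ψ = atan2(-4.3301,4.4999) = -43.8982°
θ_1 = β − ψ = -134.9982°
θ_3 = φ − θ_1 − θ_2 = -90.0002° (wrapped to (-180°,180°])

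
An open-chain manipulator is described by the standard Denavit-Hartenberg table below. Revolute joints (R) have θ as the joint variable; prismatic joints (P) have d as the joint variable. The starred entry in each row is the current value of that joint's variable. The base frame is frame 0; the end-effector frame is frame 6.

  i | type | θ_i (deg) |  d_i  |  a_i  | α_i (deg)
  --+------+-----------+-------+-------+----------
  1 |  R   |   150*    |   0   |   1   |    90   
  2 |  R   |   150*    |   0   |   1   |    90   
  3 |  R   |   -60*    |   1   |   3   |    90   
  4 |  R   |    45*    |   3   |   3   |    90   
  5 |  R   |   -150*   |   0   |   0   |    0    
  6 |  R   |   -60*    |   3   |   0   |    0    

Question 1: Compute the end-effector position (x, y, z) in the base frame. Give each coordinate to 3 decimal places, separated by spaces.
-3.668 -6.857 1.878

after link 1: o_1 = (-0.8660, 0.5000, 0.0000)
after link 2: o_2 = (-0.1160, 0.0670, 0.5000)
after link 3: o_3 = (-0.7231, -2.5825, 2.1160)
after link 4: o_4 = (-4.4633, -4.2765, 3.1844)
after link 5: o_5 = (-4.4633, -4.2765, 3.1844)
after link 6: o_6 = (-3.6678, -6.8571, 1.8776)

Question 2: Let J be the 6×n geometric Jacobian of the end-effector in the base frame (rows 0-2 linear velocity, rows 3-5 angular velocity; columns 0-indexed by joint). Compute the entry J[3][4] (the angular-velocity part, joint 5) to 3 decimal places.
axis z_4 = (0.2652,-0.8602,-0.4356); lever o_n−o_4 = (0.7955,-2.5806,-1.3068)
cross product → J_v[:, 4] = (0.0000,0.0000,-0.0000)
J_ω[:, 4] = z_4
entry J[3][4] = 0.2652

0.265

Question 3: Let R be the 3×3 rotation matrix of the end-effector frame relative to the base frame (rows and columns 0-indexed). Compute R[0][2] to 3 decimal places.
0.265

End-effector z-axis (col 2 of R) = (0.2652,-0.8602,-0.4356)
R[0][2] = 0.2652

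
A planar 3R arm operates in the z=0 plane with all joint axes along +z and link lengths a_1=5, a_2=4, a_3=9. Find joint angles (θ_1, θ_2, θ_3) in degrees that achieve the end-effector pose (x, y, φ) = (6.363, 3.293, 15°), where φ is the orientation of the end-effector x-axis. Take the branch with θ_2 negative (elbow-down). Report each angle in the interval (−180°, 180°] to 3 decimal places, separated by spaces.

wrist centre = target − a_3·(cos φ, sin φ) = (-2.3303, 0.9636)
cos θ_2 = (6.3590−5²−4²)/(2·5·4) = -0.8660; θ_2 = -149.9999° (elbow-down)
β = atan2(0.9636,-2.3303) = 157.5341°; ψ = atan2(-2.0000,1.5359) = -52.4776°
θ_1 = β − ψ = 210.0117°
θ_3 = φ − θ_1 − θ_2 = -45.0119° (wrapped to (-180°,180°])

-149.988 -150.000 -45.012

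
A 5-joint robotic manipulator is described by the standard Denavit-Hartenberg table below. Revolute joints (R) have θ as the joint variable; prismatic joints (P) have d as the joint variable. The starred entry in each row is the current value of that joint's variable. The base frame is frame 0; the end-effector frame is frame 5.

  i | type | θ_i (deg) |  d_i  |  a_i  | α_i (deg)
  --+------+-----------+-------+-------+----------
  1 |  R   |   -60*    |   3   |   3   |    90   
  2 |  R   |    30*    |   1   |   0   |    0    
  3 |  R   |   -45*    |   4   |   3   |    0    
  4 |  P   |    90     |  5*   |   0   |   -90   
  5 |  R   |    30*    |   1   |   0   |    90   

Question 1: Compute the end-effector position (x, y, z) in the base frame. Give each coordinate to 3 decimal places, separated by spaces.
after link 1: o_1 = (1.5000, -2.5981, 3.0000)
after link 2: o_2 = (0.6340, -3.0981, 3.0000)
after link 3: o_3 = (-1.3812, -7.6076, 2.2235)
after link 4: o_4 = (-5.7114, -10.1076, 2.2235)
after link 5: o_5 = (-6.1943, -9.2711, 2.4824)

-6.194 -9.271 2.482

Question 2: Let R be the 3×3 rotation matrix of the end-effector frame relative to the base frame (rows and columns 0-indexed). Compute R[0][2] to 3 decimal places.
-0.685

End-effector z-axis (col 2 of R) = (-0.6853,-0.5451,0.4830)
R[0][2] = -0.6853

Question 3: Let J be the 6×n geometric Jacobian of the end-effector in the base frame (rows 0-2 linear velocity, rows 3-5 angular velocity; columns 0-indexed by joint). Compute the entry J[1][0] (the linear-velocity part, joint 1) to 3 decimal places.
axis z_0 = ẑ; lever o_n−o_0 = (-6.1943,-9.2711,2.4824)
cross product → J_v[:, 0] = (9.2711,-6.1943,0.0000)
J_ω[:, 0] = z_0
entry J[1][0] = -6.1943

-6.194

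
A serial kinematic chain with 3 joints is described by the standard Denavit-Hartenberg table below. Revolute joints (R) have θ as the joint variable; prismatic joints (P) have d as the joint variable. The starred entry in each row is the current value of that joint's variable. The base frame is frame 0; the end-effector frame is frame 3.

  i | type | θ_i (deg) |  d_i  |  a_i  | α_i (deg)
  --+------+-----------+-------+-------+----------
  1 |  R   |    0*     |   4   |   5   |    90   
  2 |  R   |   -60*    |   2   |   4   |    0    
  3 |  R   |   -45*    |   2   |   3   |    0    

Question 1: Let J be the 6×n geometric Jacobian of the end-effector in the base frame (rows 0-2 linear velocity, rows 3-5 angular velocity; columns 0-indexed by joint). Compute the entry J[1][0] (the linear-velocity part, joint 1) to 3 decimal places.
6.224

axis z_0 = ẑ; lever o_n−o_0 = (6.2235,-4.0000,-2.3619)
cross product → J_v[:, 0] = (4.0000,6.2235,-0.0000)
J_ω[:, 0] = z_0
entry J[1][0] = 6.2235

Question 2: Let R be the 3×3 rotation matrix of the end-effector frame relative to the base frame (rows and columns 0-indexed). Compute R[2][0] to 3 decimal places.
-0.966

End-effector x-axis (col 0 of R) = (-0.2588,-0.0000,-0.9659)
R[2][0] = -0.9659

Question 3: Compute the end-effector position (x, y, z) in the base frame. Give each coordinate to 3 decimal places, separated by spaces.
6.224 -4.000 -2.362

after link 1: o_1 = (5.0000, 0.0000, 4.0000)
after link 2: o_2 = (7.0000, -2.0000, 0.5359)
after link 3: o_3 = (6.2235, -4.0000, -2.3619)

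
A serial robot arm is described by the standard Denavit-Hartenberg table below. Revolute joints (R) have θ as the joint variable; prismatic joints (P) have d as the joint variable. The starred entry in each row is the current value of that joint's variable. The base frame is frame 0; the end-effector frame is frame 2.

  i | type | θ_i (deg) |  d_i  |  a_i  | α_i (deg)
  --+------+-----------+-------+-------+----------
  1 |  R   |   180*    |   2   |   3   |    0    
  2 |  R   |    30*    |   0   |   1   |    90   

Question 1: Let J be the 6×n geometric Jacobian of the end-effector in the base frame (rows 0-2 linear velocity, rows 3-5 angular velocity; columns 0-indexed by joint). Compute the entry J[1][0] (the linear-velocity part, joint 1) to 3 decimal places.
-3.866

axis z_0 = ẑ; lever o_n−o_0 = (-3.8660,-0.5000,2.0000)
cross product → J_v[:, 0] = (0.5000,-3.8660,0.0000)
J_ω[:, 0] = z_0
entry J[1][0] = -3.8660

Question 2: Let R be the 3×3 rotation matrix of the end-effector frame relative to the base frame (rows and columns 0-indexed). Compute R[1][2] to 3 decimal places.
0.866

End-effector z-axis (col 2 of R) = (-0.5000,0.8660,0.0000)
R[1][2] = 0.8660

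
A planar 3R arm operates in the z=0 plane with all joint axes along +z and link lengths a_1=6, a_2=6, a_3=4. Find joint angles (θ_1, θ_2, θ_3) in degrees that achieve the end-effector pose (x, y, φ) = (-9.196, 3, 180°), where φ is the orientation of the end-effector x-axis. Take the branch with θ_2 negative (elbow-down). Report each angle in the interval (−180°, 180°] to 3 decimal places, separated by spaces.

-150.000 -120.001 90.001

wrist centre = target − a_3·(cos φ, sin φ) = (-5.1960, 3.0000)
cos θ_2 = (35.9984−6²−6²)/(2·6·6) = -0.5000; θ_2 = -120.0015° (elbow-down)
β = atan2(3.0000,-5.1960) = 149.9993°; ψ = atan2(-5.1961,2.9999) = -60.0007°
θ_1 = β − ψ = 210.0000°
θ_3 = φ − θ_1 − θ_2 = 90.0015° (wrapped to (-180°,180°])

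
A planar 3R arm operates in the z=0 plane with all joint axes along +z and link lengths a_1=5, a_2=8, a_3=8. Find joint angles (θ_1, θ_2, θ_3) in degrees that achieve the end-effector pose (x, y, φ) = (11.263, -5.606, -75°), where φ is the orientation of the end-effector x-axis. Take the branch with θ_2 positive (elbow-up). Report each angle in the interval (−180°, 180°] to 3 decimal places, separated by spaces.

wrist centre = target − a_3·(cos φ, sin φ) = (9.1924, 2.1214)
cos θ_2 = (89.0015−5²−8²)/(2·5·8) = 0.0000; θ_2 = 89.9990° (elbow-up)
β = atan2(2.1214,9.1924) = 12.9950°; ψ = atan2(8.0000,5.0001) = 57.9939°
θ_1 = β − ψ = -44.9988°
θ_3 = φ − θ_1 − θ_2 = -120.0001° (wrapped to (-180°,180°])

-44.999 89.999 -120.000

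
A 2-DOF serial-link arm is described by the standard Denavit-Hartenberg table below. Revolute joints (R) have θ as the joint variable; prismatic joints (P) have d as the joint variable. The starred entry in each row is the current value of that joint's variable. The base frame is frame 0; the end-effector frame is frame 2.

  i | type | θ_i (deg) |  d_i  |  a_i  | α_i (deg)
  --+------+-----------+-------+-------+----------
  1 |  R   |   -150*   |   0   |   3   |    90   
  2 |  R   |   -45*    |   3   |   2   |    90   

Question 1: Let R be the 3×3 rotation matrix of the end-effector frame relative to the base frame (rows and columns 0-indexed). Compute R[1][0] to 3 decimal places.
End-effector x-axis (col 0 of R) = (-0.6124,-0.3536,-0.7071)
R[1][0] = -0.3536

-0.354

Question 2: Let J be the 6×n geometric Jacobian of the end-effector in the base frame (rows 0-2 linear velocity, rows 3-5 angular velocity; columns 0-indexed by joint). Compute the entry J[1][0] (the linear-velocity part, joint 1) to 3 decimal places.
axis z_0 = ẑ; lever o_n−o_0 = (-5.3228,0.3910,-1.4142)
cross product → J_v[:, 0] = (-0.3910,-5.3228,0.0000)
J_ω[:, 0] = z_0
entry J[1][0] = -5.3228

-5.323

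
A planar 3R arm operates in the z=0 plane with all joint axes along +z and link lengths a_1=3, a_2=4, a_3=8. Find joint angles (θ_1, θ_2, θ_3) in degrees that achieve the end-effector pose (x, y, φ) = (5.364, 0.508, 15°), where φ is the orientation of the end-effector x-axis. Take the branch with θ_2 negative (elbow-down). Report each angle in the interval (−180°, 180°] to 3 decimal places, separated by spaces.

-59.994 -135.007 -149.999

wrist centre = target − a_3·(cos φ, sin φ) = (-2.3634, -1.5626)
cos θ_2 = (8.0273−3²−4²)/(2·3·4) = -0.7072; θ_2 = -135.0073° (elbow-down)
β = atan2(-1.5626,-2.3634) = -146.5296°; ψ = atan2(-2.8281,0.1712) = -86.5356°
θ_1 = β − ψ = -59.9940°
θ_3 = φ − θ_1 − θ_2 = -149.9987° (wrapped to (-180°,180°])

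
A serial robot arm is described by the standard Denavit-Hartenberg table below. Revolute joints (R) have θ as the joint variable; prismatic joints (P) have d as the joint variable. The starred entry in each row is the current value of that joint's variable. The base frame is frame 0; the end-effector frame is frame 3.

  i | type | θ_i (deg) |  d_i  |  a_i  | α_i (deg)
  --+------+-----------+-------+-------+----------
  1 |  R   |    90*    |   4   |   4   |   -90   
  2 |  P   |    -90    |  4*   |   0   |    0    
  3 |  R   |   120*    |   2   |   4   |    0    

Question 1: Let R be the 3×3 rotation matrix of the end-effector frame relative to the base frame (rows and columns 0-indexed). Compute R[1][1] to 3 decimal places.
-0.500

End-effector y-axis (col 1 of R) = (-0.0000,-0.5000,-0.8660)
R[1][1] = -0.5000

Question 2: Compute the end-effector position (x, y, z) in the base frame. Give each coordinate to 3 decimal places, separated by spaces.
after link 1: o_1 = (0.0000, 4.0000, 4.0000)
after link 2: o_2 = (-4.0000, 4.0000, 4.0000)
after link 3: o_3 = (-6.0000, 7.4641, 2.0000)

-6.000 7.464 2.000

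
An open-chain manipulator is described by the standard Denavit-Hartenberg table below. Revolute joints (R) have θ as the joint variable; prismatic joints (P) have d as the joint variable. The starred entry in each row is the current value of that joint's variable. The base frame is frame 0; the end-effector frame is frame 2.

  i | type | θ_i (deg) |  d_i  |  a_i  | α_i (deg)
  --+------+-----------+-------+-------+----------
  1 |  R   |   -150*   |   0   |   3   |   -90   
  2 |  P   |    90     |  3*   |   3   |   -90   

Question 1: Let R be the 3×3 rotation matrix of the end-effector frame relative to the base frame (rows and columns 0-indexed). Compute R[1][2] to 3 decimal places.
End-effector z-axis (col 2 of R) = (0.8660,0.5000,-0.0000)
R[1][2] = 0.5000

0.500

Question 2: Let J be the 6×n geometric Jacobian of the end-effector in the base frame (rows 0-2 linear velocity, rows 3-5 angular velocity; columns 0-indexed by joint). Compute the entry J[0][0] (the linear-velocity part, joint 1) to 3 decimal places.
4.098

axis z_0 = ẑ; lever o_n−o_0 = (-1.0981,-4.0981,-3.0000)
cross product → J_v[:, 0] = (4.0981,-1.0981,0.0000)
J_ω[:, 0] = z_0
entry J[0][0] = 4.0981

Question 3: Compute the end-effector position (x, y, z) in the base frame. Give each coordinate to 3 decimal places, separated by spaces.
-1.098 -4.098 -3.000

after link 1: o_1 = (-2.5981, -1.5000, 0.0000)
after link 2: o_2 = (-1.0981, -4.0981, -3.0000)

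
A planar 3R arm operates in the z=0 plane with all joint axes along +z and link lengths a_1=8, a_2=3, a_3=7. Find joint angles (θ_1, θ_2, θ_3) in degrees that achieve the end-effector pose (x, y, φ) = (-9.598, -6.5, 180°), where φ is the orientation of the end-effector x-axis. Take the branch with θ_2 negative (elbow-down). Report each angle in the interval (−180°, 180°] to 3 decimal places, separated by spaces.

-89.999 -120.001 30.000

wrist centre = target − a_3·(cos φ, sin φ) = (-2.5980, -6.5000)
cos θ_2 = (48.9996−8²−3²)/(2·8·3) = -0.5000; θ_2 = -120.0005° (elbow-down)
β = atan2(-6.5000,-2.5980) = -111.7862°; ψ = atan2(-2.5981,6.5000) = -21.7868°
θ_1 = β − ψ = -89.9995°
θ_3 = φ − θ_1 − θ_2 = 30.0000° (wrapped to (-180°,180°])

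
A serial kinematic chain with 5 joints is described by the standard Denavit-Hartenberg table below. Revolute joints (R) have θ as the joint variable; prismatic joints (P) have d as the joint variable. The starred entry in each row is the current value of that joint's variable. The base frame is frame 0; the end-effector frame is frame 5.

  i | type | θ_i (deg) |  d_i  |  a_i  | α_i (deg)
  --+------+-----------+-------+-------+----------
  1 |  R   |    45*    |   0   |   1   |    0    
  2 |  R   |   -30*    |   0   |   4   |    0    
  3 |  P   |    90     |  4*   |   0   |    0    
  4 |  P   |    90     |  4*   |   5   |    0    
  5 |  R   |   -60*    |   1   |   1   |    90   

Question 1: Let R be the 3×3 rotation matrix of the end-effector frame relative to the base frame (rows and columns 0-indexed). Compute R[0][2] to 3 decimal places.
End-effector z-axis (col 2 of R) = (0.7071,0.7071,0.0000)
R[0][2] = 0.7071

0.707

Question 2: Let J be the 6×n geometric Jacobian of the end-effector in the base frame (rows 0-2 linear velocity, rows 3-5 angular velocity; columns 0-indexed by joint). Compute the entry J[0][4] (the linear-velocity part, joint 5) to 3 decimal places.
axis z_4 = (0.0000,0.0000,1.0000); lever o_n−o_4 = (-0.7071,0.7071,1.0000)
cross product → J_v[:, 4] = (-0.7071,-0.7071,0.0000)
J_ω[:, 4] = z_4
entry J[0][4] = -0.7071

-0.707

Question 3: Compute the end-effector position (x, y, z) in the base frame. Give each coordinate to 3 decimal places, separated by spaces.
-0.966 1.155 9.000

after link 1: o_1 = (0.7071, 0.7071, 0.0000)
after link 2: o_2 = (4.5708, 1.7424, 0.0000)
after link 3: o_3 = (4.5708, 1.7424, 4.0000)
after link 4: o_4 = (-0.2588, 0.4483, 8.0000)
after link 5: o_5 = (-0.9659, 1.1554, 9.0000)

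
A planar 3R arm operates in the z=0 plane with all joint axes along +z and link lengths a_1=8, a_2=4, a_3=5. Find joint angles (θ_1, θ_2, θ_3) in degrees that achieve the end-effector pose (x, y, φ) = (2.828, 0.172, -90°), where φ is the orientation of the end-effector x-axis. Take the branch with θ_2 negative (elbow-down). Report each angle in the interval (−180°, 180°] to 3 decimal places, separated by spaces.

wrist centre = target − a_3·(cos φ, sin φ) = (2.8280, 5.1720)
cos θ_2 = (34.7472−8²−4²)/(2·8·4) = -0.7071; θ_2 = -134.9975° (elbow-down)
β = atan2(5.1720,2.8280) = 61.3306°; ψ = atan2(-2.8286,5.1717) = -28.6755°
θ_1 = β − ψ = 90.0061°
θ_3 = φ − θ_1 − θ_2 = -45.0087° (wrapped to (-180°,180°])

90.006 -134.997 -45.009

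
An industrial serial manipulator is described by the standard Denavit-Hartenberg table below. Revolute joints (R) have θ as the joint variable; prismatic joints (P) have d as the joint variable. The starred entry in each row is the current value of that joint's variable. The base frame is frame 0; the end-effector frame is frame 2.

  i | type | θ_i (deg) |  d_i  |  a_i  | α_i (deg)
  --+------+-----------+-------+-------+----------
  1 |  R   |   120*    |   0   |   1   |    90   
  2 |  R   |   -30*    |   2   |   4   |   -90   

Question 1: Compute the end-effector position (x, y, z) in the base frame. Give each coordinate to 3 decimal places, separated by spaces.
-0.500 4.866 -2.000

after link 1: o_1 = (-0.5000, 0.8660, 0.0000)
after link 2: o_2 = (-0.5000, 4.8660, -2.0000)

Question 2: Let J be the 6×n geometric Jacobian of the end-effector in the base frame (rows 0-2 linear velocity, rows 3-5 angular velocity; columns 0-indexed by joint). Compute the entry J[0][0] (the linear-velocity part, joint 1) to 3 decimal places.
-4.866

axis z_0 = ẑ; lever o_n−o_0 = (-0.5000,4.8660,-2.0000)
cross product → J_v[:, 0] = (-4.8660,-0.5000,0.0000)
J_ω[:, 0] = z_0
entry J[0][0] = -4.8660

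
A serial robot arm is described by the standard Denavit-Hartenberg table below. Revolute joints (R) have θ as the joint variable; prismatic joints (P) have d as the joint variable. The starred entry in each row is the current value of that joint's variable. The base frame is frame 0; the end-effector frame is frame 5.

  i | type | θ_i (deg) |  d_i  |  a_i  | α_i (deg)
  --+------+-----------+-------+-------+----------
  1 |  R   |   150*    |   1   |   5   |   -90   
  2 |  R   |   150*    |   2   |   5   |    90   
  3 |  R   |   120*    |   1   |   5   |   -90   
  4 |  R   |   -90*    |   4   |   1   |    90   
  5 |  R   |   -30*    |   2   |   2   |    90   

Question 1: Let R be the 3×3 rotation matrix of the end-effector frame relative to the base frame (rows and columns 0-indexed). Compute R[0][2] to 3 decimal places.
0.563

End-effector z-axis (col 2 of R) = (0.5625,-0.8248,0.0580)
R[0][2] = 0.5625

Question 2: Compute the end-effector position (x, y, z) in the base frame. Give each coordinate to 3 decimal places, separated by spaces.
-6.819 0.359 -2.683

after link 1: o_1 = (-4.3301, 2.5000, 1.0000)
after link 2: o_2 = (-1.5801, -1.3971, -1.5000)
after link 3: o_3 = (-6.0532, -3.8146, -1.1160)
after link 4: o_4 = (-8.0843, -0.3325, -0.2500)
after link 5: o_5 = (-6.8187, 0.3595, -2.6830)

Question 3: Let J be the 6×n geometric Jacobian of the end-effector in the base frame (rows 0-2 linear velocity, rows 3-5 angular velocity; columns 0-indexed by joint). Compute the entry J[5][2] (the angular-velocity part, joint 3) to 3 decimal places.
axis z_2 = (-0.4330,0.2500,-0.8660); lever o_n−o_2 = (-5.2386,1.7566,-1.1830)
cross product → J_v[:, 2] = (1.2255,4.0245,0.5490)
J_ω[:, 2] = z_2
entry J[5][2] = -0.8660

-0.866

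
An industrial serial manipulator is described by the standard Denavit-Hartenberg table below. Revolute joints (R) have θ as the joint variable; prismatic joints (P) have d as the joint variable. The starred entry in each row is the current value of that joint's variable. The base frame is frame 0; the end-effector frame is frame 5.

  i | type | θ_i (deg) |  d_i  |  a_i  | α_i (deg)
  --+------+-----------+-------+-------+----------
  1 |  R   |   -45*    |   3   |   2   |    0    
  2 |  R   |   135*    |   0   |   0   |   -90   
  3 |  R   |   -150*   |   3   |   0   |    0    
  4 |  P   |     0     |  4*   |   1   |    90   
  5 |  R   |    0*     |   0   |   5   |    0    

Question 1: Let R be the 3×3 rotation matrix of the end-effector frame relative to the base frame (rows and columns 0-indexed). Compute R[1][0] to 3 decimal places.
-0.866

End-effector x-axis (col 0 of R) = (0.0000,-0.8660,0.5000)
R[1][0] = -0.8660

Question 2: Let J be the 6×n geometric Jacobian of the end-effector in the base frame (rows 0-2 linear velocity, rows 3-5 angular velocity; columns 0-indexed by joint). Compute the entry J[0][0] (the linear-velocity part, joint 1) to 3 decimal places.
axis z_0 = ẑ; lever o_n−o_0 = (-5.5858,-6.6104,6.0000)
cross product → J_v[:, 0] = (6.6104,-5.5858,0.0000)
J_ω[:, 0] = z_0
entry J[0][0] = 6.6104

6.610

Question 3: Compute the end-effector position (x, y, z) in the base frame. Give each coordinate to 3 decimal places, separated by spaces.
after link 1: o_1 = (1.4142, -1.4142, 3.0000)
after link 2: o_2 = (1.4142, -1.4142, 3.0000)
after link 3: o_3 = (-1.5858, -1.4142, 3.0000)
after link 4: o_4 = (-5.5858, -2.2802, 3.5000)
after link 5: o_5 = (-5.5858, -6.6104, 6.0000)

-5.586 -6.610 6.000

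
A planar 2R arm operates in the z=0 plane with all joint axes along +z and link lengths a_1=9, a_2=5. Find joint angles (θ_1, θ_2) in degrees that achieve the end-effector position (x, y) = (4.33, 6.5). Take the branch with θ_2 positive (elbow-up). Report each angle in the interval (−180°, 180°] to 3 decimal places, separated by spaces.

22.660 120.001

cos θ_2 = (60.9989−9²−5²)/(2·9·5) = -0.5000; θ_2 = 120.0008° (elbow-up)
β = atan2(6.5000,4.3300) = 56.3303°; ψ = atan2(4.3301,6.4999) = 33.6705°
θ_1 = β − ψ = 22.6597°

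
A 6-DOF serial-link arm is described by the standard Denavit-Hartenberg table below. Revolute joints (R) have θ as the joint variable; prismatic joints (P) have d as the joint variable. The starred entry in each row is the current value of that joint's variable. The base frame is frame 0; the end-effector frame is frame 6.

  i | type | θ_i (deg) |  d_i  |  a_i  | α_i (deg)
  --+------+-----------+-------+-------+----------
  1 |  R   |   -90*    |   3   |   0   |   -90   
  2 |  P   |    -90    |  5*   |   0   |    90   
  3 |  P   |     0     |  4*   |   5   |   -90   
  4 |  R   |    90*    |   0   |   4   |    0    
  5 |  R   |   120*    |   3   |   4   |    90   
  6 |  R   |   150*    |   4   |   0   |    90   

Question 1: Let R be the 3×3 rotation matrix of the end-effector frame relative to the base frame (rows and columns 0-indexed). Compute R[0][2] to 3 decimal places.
0.866

End-effector z-axis (col 2 of R) = (0.8660,0.2500,-0.4330)
R[0][2] = 0.8660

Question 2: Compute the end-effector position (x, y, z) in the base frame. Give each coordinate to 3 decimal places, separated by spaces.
8.000 -1.464 2.536

after link 1: o_1 = (0.0000, 0.0000, 3.0000)
after link 2: o_2 = (5.0000, 0.0000, 3.0000)
after link 3: o_3 = (5.0000, 4.0000, 8.0000)
after link 4: o_4 = (5.0000, -0.0000, 8.0000)
after link 5: o_5 = (8.0000, 2.0000, 4.5359)
after link 6: o_6 = (8.0000, -1.4641, 2.5359)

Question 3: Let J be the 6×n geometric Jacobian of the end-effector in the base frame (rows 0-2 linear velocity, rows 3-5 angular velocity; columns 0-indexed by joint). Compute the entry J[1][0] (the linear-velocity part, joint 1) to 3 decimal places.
axis z_0 = ẑ; lever o_n−o_0 = (8.0000,-1.4641,2.5359)
cross product → J_v[:, 0] = (1.4641,8.0000,-0.0000)
J_ω[:, 0] = z_0
entry J[1][0] = 8.0000

8.000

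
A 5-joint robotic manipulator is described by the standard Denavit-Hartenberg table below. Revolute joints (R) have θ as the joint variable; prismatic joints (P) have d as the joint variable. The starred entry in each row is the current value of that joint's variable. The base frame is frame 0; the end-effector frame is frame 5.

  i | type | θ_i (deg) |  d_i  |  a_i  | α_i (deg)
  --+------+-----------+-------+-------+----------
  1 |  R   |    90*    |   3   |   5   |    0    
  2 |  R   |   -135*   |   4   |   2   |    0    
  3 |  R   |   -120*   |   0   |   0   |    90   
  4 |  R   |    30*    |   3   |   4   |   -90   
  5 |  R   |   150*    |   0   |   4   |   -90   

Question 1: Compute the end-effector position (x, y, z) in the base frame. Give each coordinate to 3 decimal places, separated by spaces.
0.707 4.432 7.268

after link 1: o_1 = (0.0000, 5.0000, 3.0000)
after link 2: o_2 = (1.4142, 3.5858, 7.0000)
after link 3: o_3 = (1.4142, 3.5858, 7.0000)
after link 4: o_4 = (-2.7083, 5.5870, 9.0000)
after link 5: o_5 = (0.7071, 4.4316, 7.2679)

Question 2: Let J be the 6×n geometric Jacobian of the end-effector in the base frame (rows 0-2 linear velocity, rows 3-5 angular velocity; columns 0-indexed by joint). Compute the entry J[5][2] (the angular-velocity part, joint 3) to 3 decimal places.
1.000

axis z_2 = (0.0000,0.0000,1.0000); lever o_n−o_2 = (-0.7071,0.8458,0.2679)
cross product → J_v[:, 2] = (-0.8458,-0.7071,0.0000)
J_ω[:, 2] = z_2
entry J[5][2] = 1.0000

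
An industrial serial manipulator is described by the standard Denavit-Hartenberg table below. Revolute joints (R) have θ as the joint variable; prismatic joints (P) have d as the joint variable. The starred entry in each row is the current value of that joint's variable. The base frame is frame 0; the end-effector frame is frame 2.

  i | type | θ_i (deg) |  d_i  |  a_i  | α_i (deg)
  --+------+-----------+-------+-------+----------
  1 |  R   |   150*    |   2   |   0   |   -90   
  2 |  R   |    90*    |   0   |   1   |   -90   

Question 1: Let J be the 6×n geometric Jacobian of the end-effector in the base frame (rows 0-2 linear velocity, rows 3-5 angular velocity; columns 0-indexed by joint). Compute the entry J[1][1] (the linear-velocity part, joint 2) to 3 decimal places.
axis z_1 = (-0.5000,-0.8660,0.0000); lever o_n−o_1 = (-0.0000,-0.0000,-1.0000)
cross product → J_v[:, 1] = (0.8660,-0.5000,-0.0000)
J_ω[:, 1] = z_1
entry J[1][1] = -0.5000

-0.500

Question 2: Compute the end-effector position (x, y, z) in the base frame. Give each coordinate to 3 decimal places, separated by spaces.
after link 1: o_1 = (0.0000, 0.0000, 2.0000)
after link 2: o_2 = (-0.0000, -0.0000, 1.0000)

-0.000 -0.000 1.000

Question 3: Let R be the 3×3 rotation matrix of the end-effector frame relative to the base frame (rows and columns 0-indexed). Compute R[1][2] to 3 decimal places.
-0.500

End-effector z-axis (col 2 of R) = (0.8660,-0.5000,-0.0000)
R[1][2] = -0.5000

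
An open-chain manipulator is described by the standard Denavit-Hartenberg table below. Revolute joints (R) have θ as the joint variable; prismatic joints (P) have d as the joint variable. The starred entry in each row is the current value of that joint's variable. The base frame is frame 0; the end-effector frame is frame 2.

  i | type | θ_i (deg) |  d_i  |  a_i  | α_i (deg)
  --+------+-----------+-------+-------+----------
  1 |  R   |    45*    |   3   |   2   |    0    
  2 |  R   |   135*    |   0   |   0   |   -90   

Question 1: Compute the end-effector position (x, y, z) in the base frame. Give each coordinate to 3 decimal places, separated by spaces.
1.414 1.414 3.000

after link 1: o_1 = (1.4142, 1.4142, 3.0000)
after link 2: o_2 = (1.4142, 1.4142, 3.0000)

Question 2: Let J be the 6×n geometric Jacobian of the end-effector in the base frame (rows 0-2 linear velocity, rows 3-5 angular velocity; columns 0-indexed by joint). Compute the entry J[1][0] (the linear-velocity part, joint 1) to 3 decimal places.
axis z_0 = ẑ; lever o_n−o_0 = (1.4142,1.4142,3.0000)
cross product → J_v[:, 0] = (-1.4142,1.4142,0.0000)
J_ω[:, 0] = z_0
entry J[1][0] = 1.4142

1.414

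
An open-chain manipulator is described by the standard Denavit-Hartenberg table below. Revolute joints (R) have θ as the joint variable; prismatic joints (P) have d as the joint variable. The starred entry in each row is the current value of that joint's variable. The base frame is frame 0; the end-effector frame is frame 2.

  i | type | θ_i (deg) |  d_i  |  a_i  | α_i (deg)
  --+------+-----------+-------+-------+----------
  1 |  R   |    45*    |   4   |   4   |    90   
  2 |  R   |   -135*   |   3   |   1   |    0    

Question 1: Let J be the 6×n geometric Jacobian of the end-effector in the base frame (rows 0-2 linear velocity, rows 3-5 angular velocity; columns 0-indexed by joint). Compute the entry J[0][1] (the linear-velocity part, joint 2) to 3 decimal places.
axis z_1 = (0.7071,-0.7071,0.0000); lever o_n−o_1 = (1.6213,-2.6213,-0.7071)
cross product → J_v[:, 1] = (0.5000,0.5000,-0.7071)
J_ω[:, 1] = z_1
entry J[0][1] = 0.5000

0.500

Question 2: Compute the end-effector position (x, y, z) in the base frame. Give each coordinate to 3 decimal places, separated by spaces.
4.450 0.207 3.293

after link 1: o_1 = (2.8284, 2.8284, 4.0000)
after link 2: o_2 = (4.4497, 0.2071, 3.2929)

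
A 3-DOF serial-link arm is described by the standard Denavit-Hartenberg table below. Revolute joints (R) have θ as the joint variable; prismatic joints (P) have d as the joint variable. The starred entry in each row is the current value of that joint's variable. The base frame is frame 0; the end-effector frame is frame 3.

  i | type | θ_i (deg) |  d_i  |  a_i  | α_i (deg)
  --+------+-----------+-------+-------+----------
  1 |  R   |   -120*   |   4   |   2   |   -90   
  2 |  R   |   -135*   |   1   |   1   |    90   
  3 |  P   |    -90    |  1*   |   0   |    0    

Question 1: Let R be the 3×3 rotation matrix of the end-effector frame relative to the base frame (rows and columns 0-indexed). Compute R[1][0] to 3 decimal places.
End-effector x-axis (col 0 of R) = (-0.8660,0.5000,-0.0000)
R[1][0] = 0.5000

0.500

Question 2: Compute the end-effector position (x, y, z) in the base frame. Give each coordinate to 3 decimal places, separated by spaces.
0.573 -1.007 4.000

after link 1: o_1 = (-1.0000, -1.7321, 4.0000)
after link 2: o_2 = (0.2196, -1.6197, 4.7071)
after link 3: o_3 = (0.5731, -1.0073, 4.0000)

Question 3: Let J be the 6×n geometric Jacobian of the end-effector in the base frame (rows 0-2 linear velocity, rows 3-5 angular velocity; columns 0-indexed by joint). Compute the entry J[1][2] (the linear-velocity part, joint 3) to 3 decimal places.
0.612

prismatic axis z_2 = (0.3536,0.6124,-0.7071)
J_v[:, 2] = z_2; J_ω[:, 2] = (0,0,0)
entry J[1][2] = 0.6124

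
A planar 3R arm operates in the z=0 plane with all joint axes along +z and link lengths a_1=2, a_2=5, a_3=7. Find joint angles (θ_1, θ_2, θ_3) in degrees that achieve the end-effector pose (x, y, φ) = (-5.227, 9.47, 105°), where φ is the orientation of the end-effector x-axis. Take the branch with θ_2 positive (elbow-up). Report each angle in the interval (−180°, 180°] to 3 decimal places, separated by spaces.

wrist centre = target − a_3·(cos φ, sin φ) = (-3.4153, 2.7085)
cos θ_2 = (19.0001−2²−5²)/(2·2·5) = -0.5000; θ_2 = 119.9996° (elbow-up)
β = atan2(2.7085,-3.4153) = 141.5834°; ψ = atan2(4.3301,-0.5000) = 96.5863°
θ_1 = β − ψ = 44.9970°
θ_3 = φ − θ_1 − θ_2 = -59.9966° (wrapped to (-180°,180°])

44.997 120.000 -59.997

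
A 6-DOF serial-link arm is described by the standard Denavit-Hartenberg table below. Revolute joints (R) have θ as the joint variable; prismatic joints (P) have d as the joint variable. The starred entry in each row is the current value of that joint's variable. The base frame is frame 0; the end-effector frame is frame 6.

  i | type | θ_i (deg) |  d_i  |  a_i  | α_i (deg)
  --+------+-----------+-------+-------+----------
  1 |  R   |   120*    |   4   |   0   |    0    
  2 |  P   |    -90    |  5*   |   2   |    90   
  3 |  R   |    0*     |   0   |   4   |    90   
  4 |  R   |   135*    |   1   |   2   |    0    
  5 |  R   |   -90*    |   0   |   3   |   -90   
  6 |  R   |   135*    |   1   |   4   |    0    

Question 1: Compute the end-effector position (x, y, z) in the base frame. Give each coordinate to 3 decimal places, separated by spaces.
after link 1: o_1 = (0.0000, 0.0000, 4.0000)
after link 2: o_2 = (1.7321, 1.0000, 9.0000)
after link 3: o_3 = (5.1962, 3.0000, 9.0000)
after link 4: o_4 = (4.6785, 1.0681, 8.0000)
after link 5: o_5 = (7.5763, 0.2917, 8.0000)
after link 6: o_6 = (4.5854, 0.0578, 10.8284)

4.585 0.058 10.828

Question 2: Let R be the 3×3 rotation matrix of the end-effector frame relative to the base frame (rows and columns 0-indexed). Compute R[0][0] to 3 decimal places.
End-effector x-axis (col 0 of R) = (-0.6830,0.1830,0.7071)
R[0][0] = -0.6830

-0.683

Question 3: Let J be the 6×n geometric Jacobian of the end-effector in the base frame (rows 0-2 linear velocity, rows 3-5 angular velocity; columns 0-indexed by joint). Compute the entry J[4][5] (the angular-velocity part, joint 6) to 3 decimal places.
-0.966

axis z_5 = (-0.2588,-0.9659,0.0000); lever o_n−o_5 = (-2.9909,-0.2339,2.8284)
cross product → J_v[:, 5] = (-2.7321,0.7321,-2.8284)
J_ω[:, 5] = z_5
entry J[4][5] = -0.9659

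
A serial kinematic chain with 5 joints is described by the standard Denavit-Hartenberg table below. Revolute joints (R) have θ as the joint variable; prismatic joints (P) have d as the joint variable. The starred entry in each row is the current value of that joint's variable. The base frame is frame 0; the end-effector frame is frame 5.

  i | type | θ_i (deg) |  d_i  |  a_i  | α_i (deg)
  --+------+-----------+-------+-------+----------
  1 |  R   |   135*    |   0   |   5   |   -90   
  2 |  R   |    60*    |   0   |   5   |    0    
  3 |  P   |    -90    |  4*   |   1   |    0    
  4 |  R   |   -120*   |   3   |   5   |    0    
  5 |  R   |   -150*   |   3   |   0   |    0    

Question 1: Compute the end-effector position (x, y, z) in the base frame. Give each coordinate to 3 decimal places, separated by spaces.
after link 1: o_1 = (-3.5355, 3.5355, 0.0000)
after link 2: o_2 = (-5.3033, 5.3033, -4.3301)
after link 3: o_3 = (-8.7441, 3.0872, -3.8301)
after link 4: o_4 = (-7.8036, -2.0959, -1.3301)
after link 5: o_5 = (-9.9249, -4.2173, -1.3301)

-9.925 -4.217 -1.330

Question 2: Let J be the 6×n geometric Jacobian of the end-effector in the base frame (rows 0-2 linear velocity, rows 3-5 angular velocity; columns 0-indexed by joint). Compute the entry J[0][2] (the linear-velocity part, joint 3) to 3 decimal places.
prismatic axis z_2 = (-0.7071,-0.7071,0.0000)
J_v[:, 2] = z_2; J_ω[:, 2] = (0,0,0)
entry J[0][2] = -0.7071

-0.707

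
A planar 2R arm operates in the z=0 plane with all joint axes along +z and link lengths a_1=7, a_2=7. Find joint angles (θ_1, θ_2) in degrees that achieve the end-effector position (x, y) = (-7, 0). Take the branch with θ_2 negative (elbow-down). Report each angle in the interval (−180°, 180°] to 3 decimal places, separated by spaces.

-120.000 -120.000

cos θ_2 = (49.0000−7²−7²)/(2·7·7) = -0.5000; θ_2 = -120.0000° (elbow-down)
β = atan2(0.0000,-7.0000) = 180.0000°; ψ = atan2(-6.0622,3.5000) = -60.0000°
θ_1 = β − ψ = 240.0000°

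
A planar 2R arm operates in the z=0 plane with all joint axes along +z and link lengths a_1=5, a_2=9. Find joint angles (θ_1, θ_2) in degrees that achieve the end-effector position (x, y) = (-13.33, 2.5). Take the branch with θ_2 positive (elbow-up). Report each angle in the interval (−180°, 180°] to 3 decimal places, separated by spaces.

cos θ_2 = (183.9389−5²−9²)/(2·5·9) = 0.8660; θ_2 = 30.0043° (elbow-up)
β = atan2(2.5000,-13.3300) = 169.3777°; ψ = atan2(4.5006,12.7939) = 19.3807°
θ_1 = β − ψ = 149.9971°

149.997 30.004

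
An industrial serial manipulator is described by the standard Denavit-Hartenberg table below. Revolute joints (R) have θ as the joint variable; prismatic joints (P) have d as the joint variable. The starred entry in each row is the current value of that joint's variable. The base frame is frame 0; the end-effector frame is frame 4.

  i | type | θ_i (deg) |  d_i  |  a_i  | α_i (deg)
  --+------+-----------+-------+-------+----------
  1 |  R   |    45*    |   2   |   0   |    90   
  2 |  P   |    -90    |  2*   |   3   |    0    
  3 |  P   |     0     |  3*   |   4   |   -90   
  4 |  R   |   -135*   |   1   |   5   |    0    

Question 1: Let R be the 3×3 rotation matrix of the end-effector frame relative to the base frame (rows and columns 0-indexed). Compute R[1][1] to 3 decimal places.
-0.500

End-effector y-axis (col 1 of R) = (0.5000,-0.5000,-0.7071)
R[1][1] = -0.5000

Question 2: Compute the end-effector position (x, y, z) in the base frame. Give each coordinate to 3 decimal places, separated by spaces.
6.743 -5.328 -1.464

after link 1: o_1 = (0.0000, 0.0000, 2.0000)
after link 2: o_2 = (1.4142, -1.4142, -1.0000)
after link 3: o_3 = (3.5355, -3.5355, -5.0000)
after link 4: o_4 = (6.7426, -5.3284, -1.4645)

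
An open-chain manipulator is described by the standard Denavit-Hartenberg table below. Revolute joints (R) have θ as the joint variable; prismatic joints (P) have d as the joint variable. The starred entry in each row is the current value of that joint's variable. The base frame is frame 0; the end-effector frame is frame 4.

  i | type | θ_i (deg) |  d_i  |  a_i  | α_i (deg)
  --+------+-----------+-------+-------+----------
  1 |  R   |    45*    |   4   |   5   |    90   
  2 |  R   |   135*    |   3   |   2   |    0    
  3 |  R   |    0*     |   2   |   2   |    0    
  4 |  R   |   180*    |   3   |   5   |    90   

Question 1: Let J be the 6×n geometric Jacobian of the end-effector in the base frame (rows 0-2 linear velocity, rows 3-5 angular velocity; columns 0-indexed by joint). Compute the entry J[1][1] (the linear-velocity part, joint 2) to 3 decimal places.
0.500

axis z_1 = (0.7071,-0.7071,0.0000); lever o_n−o_1 = (6.1569,-5.1569,-0.7071)
cross product → J_v[:, 1] = (0.5000,0.5000,0.7071)
J_ω[:, 1] = z_1
entry J[1][1] = 0.5000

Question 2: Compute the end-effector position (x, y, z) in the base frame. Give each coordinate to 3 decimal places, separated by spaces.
9.692 -1.621 3.293

after link 1: o_1 = (3.5355, 3.5355, 4.0000)
after link 2: o_2 = (4.6569, 0.4142, 5.4142)
after link 3: o_3 = (5.0711, -2.0000, 6.8284)
after link 4: o_4 = (9.6924, -1.6213, 3.2929)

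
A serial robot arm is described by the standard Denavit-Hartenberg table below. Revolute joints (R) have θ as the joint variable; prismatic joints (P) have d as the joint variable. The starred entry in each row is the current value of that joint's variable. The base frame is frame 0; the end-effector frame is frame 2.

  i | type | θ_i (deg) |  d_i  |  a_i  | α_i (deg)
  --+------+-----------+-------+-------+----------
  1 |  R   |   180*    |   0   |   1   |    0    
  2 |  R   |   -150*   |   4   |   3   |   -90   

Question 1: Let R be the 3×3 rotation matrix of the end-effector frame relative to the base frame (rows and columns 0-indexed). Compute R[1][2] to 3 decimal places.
0.866

End-effector z-axis (col 2 of R) = (-0.5000,0.8660,0.0000)
R[1][2] = 0.8660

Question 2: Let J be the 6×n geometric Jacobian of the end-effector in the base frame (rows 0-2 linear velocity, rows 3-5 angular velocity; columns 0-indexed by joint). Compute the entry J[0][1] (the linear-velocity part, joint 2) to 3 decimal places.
-1.500

axis z_1 = (0.0000,0.0000,1.0000); lever o_n−o_1 = (2.5981,1.5000,4.0000)
cross product → J_v[:, 1] = (-1.5000,2.5981,0.0000)
J_ω[:, 1] = z_1
entry J[0][1] = -1.5000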